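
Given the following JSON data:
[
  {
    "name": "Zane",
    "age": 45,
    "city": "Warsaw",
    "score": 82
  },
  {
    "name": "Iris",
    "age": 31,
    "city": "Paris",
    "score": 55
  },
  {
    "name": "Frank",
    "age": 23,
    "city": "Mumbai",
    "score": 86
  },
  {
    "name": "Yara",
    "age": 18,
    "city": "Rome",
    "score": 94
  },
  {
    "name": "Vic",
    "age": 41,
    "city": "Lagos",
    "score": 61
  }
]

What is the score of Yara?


Looking up record where name = Yara
Record index: 3
Field 'score' = 94

ANSWER: 94


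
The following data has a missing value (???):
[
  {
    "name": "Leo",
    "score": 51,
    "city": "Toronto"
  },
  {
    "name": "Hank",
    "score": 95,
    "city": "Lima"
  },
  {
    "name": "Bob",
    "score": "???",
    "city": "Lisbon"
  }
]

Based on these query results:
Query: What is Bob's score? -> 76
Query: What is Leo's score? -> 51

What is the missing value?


The missing value is Bob's score
From query: Bob's score = 76

ANSWER: 76


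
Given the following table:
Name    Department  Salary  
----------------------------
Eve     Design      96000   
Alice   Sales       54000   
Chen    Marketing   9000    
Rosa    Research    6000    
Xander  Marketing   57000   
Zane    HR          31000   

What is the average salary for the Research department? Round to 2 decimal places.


Research department members:
  Rosa: 6000
Sum = 6000
Count = 1
Average = 6000 / 1 = 6000.00

ANSWER: 6000.00


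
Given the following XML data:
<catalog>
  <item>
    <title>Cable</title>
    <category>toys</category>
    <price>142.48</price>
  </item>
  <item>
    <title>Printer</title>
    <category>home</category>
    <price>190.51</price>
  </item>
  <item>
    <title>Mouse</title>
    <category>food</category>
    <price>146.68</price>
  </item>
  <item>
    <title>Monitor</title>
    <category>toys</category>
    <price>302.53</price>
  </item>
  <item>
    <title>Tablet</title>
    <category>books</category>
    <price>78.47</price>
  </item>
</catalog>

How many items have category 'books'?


Scanning <item> elements for <category>books</category>:
  Item 5: Tablet -> MATCH
Count: 1

ANSWER: 1


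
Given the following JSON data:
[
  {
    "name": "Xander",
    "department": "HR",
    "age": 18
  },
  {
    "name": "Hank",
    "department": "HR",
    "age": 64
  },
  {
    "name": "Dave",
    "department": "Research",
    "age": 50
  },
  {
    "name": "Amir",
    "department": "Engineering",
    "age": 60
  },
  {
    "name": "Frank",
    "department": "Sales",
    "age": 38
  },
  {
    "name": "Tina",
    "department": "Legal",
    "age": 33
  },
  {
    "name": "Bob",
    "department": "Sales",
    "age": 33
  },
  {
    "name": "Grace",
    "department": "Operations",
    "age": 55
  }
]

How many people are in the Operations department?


Scanning records for department = Operations
  Record 7: Grace
Count: 1

ANSWER: 1


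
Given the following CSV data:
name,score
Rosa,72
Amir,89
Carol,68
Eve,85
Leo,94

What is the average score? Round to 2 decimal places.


Scores: 72, 89, 68, 85, 94
Sum = 408
Count = 5
Average = 408 / 5 = 81.60

ANSWER: 81.60


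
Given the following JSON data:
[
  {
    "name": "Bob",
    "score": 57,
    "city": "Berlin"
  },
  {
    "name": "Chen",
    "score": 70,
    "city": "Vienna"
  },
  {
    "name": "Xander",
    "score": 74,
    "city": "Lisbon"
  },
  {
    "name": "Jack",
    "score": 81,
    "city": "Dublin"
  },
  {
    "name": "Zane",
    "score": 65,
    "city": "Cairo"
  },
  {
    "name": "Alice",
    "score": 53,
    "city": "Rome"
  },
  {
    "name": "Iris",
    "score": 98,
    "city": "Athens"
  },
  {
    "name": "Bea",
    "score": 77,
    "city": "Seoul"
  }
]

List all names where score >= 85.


Filtering records where score >= 85:
  Bob (score=57) -> no
  Chen (score=70) -> no
  Xander (score=74) -> no
  Jack (score=81) -> no
  Zane (score=65) -> no
  Alice (score=53) -> no
  Iris (score=98) -> YES
  Bea (score=77) -> no


ANSWER: Iris


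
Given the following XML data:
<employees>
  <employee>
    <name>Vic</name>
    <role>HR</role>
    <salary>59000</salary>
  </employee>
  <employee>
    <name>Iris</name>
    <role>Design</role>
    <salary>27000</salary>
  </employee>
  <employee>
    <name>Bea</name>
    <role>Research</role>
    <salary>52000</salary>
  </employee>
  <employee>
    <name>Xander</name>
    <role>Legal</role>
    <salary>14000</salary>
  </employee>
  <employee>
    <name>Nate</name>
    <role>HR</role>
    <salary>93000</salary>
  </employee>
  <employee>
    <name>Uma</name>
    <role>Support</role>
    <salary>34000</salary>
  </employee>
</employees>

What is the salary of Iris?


Searching for <employee> with <name>Iris</name>
Found at position 2
<salary>27000</salary>

ANSWER: 27000


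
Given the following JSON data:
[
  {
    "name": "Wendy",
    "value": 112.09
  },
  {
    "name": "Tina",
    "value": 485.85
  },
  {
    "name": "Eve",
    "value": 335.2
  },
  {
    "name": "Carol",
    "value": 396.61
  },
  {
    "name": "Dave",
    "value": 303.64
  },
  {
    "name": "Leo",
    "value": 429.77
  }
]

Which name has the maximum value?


Comparing values:
  Wendy: 112.09
  Tina: 485.85
  Eve: 335.2
  Carol: 396.61
  Dave: 303.64
  Leo: 429.77
Maximum: Tina (485.85)

ANSWER: Tina


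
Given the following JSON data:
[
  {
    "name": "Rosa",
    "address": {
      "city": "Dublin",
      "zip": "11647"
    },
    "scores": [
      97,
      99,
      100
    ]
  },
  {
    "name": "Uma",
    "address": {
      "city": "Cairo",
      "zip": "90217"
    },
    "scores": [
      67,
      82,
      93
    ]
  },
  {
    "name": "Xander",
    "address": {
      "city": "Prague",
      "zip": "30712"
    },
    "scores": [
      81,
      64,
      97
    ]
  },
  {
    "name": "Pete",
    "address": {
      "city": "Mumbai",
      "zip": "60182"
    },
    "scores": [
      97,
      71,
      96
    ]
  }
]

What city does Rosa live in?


Path: records[0].address.city
Value: Dublin

ANSWER: Dublin


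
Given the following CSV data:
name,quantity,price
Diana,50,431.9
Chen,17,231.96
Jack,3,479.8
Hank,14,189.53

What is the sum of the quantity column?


Values in 'quantity' column:
  Row 1: 50
  Row 2: 17
  Row 3: 3
  Row 4: 14
Sum = 50 + 17 + 3 + 14 = 84

ANSWER: 84


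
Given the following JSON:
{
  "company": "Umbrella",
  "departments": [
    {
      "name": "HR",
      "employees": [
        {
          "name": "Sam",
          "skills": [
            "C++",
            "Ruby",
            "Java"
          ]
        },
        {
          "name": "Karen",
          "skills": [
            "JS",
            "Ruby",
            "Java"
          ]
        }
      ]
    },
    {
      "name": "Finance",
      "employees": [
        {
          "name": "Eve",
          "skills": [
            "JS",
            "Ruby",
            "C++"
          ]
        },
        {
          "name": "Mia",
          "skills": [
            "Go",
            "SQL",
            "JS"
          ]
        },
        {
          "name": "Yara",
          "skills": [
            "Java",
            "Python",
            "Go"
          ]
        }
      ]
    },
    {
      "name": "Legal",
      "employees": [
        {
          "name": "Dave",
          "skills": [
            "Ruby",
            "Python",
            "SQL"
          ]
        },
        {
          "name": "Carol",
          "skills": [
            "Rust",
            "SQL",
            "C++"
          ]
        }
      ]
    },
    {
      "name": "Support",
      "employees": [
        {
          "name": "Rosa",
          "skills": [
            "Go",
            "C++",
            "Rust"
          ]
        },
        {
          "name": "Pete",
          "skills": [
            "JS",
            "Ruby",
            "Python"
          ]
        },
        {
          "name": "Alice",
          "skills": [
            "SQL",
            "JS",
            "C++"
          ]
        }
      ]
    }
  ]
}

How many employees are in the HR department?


Path: departments[0].employees
Count: 2

ANSWER: 2


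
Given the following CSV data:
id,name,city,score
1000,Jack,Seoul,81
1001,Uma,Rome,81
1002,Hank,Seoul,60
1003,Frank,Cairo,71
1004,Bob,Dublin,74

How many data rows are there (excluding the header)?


Counting rows (excluding header):
Header: id,name,city,score
Data rows: 5

ANSWER: 5


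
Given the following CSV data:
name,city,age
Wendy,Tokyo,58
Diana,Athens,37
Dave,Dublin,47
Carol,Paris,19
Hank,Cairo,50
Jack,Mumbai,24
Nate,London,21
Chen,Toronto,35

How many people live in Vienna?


Scanning city column for 'Vienna':
Total matches: 0

ANSWER: 0


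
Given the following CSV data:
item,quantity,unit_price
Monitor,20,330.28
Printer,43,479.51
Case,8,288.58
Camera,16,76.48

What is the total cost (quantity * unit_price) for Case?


Row: Case
quantity = 8
unit_price = 288.58
total = 8 * 288.58 = 2308.64

ANSWER: 2308.64


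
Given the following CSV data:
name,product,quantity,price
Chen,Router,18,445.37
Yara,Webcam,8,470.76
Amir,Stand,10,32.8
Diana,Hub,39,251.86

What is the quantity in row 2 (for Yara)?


Row 2: Yara
Column 'quantity' = 8

ANSWER: 8


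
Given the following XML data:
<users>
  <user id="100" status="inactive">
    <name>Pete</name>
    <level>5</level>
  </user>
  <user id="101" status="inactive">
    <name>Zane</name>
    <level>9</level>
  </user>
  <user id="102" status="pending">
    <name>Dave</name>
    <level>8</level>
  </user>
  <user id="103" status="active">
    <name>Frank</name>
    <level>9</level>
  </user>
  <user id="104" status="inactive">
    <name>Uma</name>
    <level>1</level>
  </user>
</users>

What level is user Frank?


Finding user: Frank
<level>9</level>

ANSWER: 9


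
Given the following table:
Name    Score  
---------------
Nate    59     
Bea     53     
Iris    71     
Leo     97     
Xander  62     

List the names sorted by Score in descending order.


Sorting by Score (descending):
  Leo: 97
  Iris: 71
  Xander: 62
  Nate: 59
  Bea: 53


ANSWER: Leo, Iris, Xander, Nate, Bea


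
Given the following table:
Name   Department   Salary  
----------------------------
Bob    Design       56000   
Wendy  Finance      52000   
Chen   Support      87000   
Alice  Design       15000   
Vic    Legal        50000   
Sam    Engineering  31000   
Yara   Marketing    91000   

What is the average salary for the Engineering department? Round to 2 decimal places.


Engineering department members:
  Sam: 31000
Sum = 31000
Count = 1
Average = 31000 / 1 = 31000.00

ANSWER: 31000.00


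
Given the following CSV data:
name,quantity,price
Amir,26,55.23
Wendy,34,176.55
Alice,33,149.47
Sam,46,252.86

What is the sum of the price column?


Values in 'price' column:
  Row 1: 55.23
  Row 2: 176.55
  Row 3: 149.47
  Row 4: 252.86
Sum = 55.23 + 176.55 + 149.47 + 252.86 = 634.11

ANSWER: 634.11


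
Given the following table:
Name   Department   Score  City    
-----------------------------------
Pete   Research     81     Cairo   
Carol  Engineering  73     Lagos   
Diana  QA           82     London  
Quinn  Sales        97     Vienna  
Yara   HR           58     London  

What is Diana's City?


Row 3: Diana
City = London

ANSWER: London


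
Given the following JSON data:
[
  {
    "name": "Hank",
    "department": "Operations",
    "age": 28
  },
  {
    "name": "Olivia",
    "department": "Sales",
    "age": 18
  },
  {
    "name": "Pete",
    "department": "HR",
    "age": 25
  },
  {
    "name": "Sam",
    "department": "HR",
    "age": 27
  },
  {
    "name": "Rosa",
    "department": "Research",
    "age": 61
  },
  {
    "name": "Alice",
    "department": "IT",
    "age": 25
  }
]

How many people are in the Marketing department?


Scanning records for department = Marketing
  No matches found
Count: 0

ANSWER: 0


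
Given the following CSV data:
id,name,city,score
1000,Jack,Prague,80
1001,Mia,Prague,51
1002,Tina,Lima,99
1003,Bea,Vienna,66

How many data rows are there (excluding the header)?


Counting rows (excluding header):
Header: id,name,city,score
Data rows: 4

ANSWER: 4


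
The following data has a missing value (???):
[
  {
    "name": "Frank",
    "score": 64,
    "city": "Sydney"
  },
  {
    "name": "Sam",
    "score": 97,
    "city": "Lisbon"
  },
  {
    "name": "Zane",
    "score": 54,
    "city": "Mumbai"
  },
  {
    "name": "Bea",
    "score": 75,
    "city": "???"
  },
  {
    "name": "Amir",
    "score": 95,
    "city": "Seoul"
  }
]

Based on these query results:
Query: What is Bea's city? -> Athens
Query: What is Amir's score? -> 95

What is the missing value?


The missing value is Bea's city
From query: Bea's city = Athens

ANSWER: Athens


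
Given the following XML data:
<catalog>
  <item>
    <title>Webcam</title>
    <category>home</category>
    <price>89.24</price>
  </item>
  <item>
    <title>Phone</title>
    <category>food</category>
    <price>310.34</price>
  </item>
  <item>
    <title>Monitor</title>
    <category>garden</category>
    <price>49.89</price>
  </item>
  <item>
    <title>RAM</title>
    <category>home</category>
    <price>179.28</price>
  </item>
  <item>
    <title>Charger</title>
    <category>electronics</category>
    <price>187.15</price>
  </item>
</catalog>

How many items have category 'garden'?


Scanning <item> elements for <category>garden</category>:
  Item 3: Monitor -> MATCH
Count: 1

ANSWER: 1


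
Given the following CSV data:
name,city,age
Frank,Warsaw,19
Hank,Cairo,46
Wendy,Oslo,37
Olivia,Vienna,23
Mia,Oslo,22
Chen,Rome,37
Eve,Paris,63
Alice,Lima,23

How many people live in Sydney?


Scanning city column for 'Sydney':
Total matches: 0

ANSWER: 0


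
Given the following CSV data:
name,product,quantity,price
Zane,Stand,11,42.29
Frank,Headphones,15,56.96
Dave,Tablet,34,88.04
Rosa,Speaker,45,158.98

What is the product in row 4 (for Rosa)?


Row 4: Rosa
Column 'product' = Speaker

ANSWER: Speaker


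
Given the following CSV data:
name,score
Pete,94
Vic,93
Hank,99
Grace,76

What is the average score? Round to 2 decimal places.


Scores: 94, 93, 99, 76
Sum = 362
Count = 4
Average = 362 / 4 = 90.50

ANSWER: 90.50


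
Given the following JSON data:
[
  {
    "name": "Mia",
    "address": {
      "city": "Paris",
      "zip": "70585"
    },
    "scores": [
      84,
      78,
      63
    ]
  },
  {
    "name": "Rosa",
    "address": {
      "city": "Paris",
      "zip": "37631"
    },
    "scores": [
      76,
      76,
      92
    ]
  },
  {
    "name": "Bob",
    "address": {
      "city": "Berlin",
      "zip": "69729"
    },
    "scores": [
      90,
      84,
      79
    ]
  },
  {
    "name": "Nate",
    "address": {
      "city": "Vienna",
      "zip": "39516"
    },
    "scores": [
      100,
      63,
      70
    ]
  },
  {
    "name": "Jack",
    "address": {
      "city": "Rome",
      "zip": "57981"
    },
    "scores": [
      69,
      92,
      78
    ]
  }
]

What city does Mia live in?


Path: records[0].address.city
Value: Paris

ANSWER: Paris


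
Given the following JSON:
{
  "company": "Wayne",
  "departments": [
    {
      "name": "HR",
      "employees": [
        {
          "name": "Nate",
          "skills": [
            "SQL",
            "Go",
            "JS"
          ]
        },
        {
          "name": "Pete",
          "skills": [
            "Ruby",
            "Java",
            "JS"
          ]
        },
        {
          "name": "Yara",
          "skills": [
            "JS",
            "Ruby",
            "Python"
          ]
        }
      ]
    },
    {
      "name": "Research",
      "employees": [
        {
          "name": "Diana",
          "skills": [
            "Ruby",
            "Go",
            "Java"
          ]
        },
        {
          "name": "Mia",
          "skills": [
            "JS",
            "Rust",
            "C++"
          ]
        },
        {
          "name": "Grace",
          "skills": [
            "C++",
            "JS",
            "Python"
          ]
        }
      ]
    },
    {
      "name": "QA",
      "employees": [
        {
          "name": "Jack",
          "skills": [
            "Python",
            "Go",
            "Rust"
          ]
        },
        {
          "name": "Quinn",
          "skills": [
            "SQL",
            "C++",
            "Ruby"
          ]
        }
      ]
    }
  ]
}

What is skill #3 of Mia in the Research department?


Path: departments[1].employees[1].skills[2]
Value: C++

ANSWER: C++


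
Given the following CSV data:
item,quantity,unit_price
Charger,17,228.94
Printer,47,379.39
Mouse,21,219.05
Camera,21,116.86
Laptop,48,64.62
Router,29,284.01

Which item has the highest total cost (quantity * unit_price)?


Computing row totals:
  Charger: 3891.98
  Printer: 17831.33
  Mouse: 4600.05
  Camera: 2454.06
  Laptop: 3101.76
  Router: 8236.29
Maximum: Printer (17831.33)

ANSWER: Printer


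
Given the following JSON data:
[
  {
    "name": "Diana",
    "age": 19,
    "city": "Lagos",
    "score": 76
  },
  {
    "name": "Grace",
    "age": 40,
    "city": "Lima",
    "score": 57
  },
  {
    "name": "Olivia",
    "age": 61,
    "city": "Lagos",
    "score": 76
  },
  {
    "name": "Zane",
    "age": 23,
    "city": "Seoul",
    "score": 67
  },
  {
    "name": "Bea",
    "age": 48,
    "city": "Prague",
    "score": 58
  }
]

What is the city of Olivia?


Looking up record where name = Olivia
Record index: 2
Field 'city' = Lagos

ANSWER: Lagos


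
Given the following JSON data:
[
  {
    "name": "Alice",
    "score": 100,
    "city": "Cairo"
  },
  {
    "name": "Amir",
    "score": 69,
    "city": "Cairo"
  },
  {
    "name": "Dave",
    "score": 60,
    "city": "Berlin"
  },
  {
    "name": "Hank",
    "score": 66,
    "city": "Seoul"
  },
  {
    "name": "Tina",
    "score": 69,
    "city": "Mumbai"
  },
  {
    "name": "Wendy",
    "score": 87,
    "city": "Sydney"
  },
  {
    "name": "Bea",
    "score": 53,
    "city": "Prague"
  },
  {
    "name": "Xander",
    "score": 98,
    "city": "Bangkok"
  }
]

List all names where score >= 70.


Filtering records where score >= 70:
  Alice (score=100) -> YES
  Amir (score=69) -> no
  Dave (score=60) -> no
  Hank (score=66) -> no
  Tina (score=69) -> no
  Wendy (score=87) -> YES
  Bea (score=53) -> no
  Xander (score=98) -> YES


ANSWER: Alice, Wendy, Xander


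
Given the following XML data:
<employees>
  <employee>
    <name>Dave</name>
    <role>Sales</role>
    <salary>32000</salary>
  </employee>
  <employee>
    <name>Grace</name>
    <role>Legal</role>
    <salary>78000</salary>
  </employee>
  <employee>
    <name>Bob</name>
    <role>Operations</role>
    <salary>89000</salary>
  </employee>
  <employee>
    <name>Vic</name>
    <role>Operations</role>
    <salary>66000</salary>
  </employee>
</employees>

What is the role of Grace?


Searching for <employee> with <name>Grace</name>
Found at position 2
<role>Legal</role>

ANSWER: Legal


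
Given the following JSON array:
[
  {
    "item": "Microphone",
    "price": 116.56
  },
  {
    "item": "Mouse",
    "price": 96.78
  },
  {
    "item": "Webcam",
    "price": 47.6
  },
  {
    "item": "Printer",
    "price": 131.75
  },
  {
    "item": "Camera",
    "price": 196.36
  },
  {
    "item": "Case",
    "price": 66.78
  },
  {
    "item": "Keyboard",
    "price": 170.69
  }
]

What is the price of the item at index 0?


Array index 0 -> Microphone
price = 116.56

ANSWER: 116.56


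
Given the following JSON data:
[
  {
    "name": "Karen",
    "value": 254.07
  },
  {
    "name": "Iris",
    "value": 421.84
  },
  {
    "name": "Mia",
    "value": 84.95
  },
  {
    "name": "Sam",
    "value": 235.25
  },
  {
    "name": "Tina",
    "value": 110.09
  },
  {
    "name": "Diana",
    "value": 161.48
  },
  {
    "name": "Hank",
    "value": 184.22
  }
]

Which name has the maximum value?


Comparing values:
  Karen: 254.07
  Iris: 421.84
  Mia: 84.95
  Sam: 235.25
  Tina: 110.09
  Diana: 161.48
  Hank: 184.22
Maximum: Iris (421.84)

ANSWER: Iris


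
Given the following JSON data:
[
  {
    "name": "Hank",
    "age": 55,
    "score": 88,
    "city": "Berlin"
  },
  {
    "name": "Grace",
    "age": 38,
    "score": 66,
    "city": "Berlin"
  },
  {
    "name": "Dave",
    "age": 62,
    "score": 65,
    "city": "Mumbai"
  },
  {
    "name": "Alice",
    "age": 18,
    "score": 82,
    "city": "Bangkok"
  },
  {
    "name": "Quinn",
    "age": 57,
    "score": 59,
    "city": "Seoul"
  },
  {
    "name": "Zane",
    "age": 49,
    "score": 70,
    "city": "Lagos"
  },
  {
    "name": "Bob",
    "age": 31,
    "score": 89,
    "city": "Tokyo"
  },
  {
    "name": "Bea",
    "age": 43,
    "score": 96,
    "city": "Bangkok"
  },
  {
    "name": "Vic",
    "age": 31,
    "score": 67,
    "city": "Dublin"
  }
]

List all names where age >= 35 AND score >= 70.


Checking both conditions:
  Hank (age=55, score=88) -> YES
  Grace (age=38, score=66) -> no
  Dave (age=62, score=65) -> no
  Alice (age=18, score=82) -> no
  Quinn (age=57, score=59) -> no
  Zane (age=49, score=70) -> YES
  Bob (age=31, score=89) -> no
  Bea (age=43, score=96) -> YES
  Vic (age=31, score=67) -> no


ANSWER: Hank, Zane, Bea


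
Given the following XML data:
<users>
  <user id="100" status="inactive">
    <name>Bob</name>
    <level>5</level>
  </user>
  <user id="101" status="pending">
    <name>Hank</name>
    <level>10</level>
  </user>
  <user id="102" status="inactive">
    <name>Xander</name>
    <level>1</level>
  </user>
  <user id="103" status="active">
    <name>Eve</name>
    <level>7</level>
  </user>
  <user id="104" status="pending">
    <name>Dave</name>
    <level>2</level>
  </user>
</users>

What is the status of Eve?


Finding user with name = Eve
user id="103" status="active"

ANSWER: active


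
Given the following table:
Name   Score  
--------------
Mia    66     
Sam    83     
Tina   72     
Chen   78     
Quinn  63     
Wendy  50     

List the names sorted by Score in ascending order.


Sorting by Score (ascending):
  Wendy: 50
  Quinn: 63
  Mia: 66
  Tina: 72
  Chen: 78
  Sam: 83


ANSWER: Wendy, Quinn, Mia, Tina, Chen, Sam


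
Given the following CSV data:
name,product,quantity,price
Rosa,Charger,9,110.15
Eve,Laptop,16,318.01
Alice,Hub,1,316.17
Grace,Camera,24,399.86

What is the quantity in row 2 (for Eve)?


Row 2: Eve
Column 'quantity' = 16

ANSWER: 16


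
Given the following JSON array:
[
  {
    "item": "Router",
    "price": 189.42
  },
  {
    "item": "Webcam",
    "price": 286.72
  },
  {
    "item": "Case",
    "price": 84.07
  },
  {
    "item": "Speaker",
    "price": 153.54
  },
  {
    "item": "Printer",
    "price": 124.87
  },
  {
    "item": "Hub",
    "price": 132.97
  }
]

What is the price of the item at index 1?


Array index 1 -> Webcam
price = 286.72

ANSWER: 286.72


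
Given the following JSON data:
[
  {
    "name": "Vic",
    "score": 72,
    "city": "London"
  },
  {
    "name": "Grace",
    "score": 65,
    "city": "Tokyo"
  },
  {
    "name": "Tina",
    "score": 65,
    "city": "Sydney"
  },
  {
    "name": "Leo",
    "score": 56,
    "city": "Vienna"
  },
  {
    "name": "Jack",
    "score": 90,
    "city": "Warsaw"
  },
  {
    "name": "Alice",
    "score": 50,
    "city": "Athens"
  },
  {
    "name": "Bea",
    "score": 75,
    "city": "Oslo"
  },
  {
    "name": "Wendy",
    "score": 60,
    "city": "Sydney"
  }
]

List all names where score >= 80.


Filtering records where score >= 80:
  Vic (score=72) -> no
  Grace (score=65) -> no
  Tina (score=65) -> no
  Leo (score=56) -> no
  Jack (score=90) -> YES
  Alice (score=50) -> no
  Bea (score=75) -> no
  Wendy (score=60) -> no


ANSWER: Jack


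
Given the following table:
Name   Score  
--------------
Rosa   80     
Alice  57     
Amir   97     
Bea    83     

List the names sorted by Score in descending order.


Sorting by Score (descending):
  Amir: 97
  Bea: 83
  Rosa: 80
  Alice: 57


ANSWER: Amir, Bea, Rosa, Alice


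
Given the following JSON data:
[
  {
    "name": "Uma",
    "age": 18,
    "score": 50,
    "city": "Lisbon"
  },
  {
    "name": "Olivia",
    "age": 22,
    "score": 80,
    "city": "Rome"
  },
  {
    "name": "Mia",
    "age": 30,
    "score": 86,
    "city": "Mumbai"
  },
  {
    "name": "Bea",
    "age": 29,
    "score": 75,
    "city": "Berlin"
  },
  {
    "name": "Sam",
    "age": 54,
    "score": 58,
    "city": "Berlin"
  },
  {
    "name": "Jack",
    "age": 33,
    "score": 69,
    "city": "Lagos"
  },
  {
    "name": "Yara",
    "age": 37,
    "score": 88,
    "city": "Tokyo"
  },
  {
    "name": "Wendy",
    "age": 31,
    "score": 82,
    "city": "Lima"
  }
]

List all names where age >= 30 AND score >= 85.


Checking both conditions:
  Uma (age=18, score=50) -> no
  Olivia (age=22, score=80) -> no
  Mia (age=30, score=86) -> YES
  Bea (age=29, score=75) -> no
  Sam (age=54, score=58) -> no
  Jack (age=33, score=69) -> no
  Yara (age=37, score=88) -> YES
  Wendy (age=31, score=82) -> no


ANSWER: Mia, Yara


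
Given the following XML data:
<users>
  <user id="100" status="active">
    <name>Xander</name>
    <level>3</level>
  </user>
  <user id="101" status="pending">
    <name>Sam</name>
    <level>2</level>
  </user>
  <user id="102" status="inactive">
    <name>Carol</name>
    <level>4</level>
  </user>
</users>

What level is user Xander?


Finding user: Xander
<level>3</level>

ANSWER: 3


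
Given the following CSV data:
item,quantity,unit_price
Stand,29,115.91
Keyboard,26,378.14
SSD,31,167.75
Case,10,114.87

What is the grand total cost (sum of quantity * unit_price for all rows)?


Computing row totals:
  Stand: 29 * 115.91 = 3361.39
  Keyboard: 26 * 378.14 = 9831.64
  SSD: 31 * 167.75 = 5200.25
  Case: 10 * 114.87 = 1148.7
Grand total = 3361.39 + 9831.64 + 5200.25 + 1148.7 = 19541.98

ANSWER: 19541.98


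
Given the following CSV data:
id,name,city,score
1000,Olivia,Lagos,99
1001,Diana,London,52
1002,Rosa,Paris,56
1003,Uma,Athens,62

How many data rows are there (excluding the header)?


Counting rows (excluding header):
Header: id,name,city,score
Data rows: 4

ANSWER: 4


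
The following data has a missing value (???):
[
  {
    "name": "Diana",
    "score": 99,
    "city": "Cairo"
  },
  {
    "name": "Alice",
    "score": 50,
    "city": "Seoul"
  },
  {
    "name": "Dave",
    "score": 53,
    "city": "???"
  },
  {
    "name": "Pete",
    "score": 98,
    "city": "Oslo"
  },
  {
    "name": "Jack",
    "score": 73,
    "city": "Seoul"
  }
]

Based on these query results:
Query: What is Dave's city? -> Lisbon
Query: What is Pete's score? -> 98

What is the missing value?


The missing value is Dave's city
From query: Dave's city = Lisbon

ANSWER: Lisbon


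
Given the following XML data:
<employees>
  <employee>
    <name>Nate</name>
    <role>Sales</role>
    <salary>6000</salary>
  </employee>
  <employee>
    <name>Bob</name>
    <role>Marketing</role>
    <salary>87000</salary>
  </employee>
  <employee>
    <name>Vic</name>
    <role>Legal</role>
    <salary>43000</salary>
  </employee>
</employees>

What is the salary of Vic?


Searching for <employee> with <name>Vic</name>
Found at position 3
<salary>43000</salary>

ANSWER: 43000


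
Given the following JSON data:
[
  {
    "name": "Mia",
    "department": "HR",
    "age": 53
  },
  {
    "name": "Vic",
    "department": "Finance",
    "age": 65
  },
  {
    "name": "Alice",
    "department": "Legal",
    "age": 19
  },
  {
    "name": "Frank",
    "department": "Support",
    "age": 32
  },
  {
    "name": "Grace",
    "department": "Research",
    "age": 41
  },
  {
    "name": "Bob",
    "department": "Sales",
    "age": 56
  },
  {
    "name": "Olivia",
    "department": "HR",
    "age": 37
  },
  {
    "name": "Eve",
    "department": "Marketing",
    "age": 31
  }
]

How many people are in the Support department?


Scanning records for department = Support
  Record 3: Frank
Count: 1

ANSWER: 1


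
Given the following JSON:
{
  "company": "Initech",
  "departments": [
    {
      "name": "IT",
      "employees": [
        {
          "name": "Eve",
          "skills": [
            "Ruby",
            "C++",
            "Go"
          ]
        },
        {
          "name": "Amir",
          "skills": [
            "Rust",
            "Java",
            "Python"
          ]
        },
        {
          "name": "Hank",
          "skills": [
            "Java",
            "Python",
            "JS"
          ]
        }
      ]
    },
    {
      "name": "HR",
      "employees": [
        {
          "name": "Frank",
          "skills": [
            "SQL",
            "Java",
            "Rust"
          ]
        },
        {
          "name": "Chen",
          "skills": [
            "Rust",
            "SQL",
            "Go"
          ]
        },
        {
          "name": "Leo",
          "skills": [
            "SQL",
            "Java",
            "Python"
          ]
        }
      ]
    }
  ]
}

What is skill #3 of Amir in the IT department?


Path: departments[0].employees[1].skills[2]
Value: Python

ANSWER: Python


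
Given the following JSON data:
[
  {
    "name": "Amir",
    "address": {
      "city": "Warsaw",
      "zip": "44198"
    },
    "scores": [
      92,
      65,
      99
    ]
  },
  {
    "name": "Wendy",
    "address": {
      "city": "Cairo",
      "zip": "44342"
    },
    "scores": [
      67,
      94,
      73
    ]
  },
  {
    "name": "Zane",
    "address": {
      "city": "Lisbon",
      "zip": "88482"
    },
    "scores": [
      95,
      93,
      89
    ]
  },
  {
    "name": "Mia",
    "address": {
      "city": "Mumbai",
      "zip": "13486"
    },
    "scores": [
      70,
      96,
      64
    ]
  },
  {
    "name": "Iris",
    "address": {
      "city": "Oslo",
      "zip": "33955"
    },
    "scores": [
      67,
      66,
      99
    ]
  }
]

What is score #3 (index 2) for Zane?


Path: records[2].scores[2]
Value: 89

ANSWER: 89


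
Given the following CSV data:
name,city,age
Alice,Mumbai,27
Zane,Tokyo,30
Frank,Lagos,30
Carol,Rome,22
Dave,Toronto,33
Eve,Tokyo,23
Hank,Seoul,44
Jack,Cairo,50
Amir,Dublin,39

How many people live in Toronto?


Scanning city column for 'Toronto':
  Row 5: Dave -> MATCH
Total matches: 1

ANSWER: 1


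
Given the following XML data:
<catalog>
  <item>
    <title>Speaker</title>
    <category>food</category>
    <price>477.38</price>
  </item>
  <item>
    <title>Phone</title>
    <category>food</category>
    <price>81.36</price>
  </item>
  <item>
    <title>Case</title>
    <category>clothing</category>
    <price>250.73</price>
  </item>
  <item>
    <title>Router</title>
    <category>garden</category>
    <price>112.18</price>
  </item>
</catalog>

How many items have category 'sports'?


Scanning <item> elements for <category>sports</category>:
Count: 0

ANSWER: 0


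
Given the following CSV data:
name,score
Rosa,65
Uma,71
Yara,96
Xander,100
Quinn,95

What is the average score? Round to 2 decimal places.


Scores: 65, 71, 96, 100, 95
Sum = 427
Count = 5
Average = 427 / 5 = 85.40

ANSWER: 85.40


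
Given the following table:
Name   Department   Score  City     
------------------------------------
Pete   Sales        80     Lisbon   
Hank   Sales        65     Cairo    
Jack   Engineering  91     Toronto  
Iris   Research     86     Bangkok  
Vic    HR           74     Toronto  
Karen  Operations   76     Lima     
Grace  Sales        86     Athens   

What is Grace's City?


Row 7: Grace
City = Athens

ANSWER: Athens


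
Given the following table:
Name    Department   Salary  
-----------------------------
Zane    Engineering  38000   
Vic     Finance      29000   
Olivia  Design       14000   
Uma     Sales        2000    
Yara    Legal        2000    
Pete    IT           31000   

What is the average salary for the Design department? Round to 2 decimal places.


Design department members:
  Olivia: 14000
Sum = 14000
Count = 1
Average = 14000 / 1 = 14000.00

ANSWER: 14000.00


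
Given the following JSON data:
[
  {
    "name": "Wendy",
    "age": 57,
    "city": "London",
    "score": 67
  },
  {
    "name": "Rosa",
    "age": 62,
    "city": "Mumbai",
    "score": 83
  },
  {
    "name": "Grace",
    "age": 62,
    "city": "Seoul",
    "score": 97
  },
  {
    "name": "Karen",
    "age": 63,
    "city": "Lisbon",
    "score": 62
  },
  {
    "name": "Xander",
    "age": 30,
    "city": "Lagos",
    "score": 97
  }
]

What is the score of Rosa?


Looking up record where name = Rosa
Record index: 1
Field 'score' = 83

ANSWER: 83


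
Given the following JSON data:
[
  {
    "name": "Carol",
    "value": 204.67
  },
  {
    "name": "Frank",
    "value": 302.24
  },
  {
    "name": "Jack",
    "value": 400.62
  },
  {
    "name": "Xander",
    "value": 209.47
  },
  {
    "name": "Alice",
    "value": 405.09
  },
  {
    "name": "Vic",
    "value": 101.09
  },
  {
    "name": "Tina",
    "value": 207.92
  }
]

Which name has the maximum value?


Comparing values:
  Carol: 204.67
  Frank: 302.24
  Jack: 400.62
  Xander: 209.47
  Alice: 405.09
  Vic: 101.09
  Tina: 207.92
Maximum: Alice (405.09)

ANSWER: Alice


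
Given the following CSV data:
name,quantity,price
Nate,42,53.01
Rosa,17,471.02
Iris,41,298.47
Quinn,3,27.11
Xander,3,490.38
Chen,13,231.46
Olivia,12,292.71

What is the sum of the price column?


Values in 'price' column:
  Row 1: 53.01
  Row 2: 471.02
  Row 3: 298.47
  Row 4: 27.11
  Row 5: 490.38
  Row 6: 231.46
  Row 7: 292.71
Sum = 53.01 + 471.02 + 298.47 + 27.11 + 490.38 + 231.46 + 292.71 = 1864.16

ANSWER: 1864.16


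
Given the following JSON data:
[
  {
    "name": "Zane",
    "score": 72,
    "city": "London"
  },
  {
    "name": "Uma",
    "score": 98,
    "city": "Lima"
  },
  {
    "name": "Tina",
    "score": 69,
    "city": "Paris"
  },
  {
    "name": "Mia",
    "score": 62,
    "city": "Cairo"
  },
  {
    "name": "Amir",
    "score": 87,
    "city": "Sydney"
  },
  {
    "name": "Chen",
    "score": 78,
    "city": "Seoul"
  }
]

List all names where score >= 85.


Filtering records where score >= 85:
  Zane (score=72) -> no
  Uma (score=98) -> YES
  Tina (score=69) -> no
  Mia (score=62) -> no
  Amir (score=87) -> YES
  Chen (score=78) -> no


ANSWER: Uma, Amir


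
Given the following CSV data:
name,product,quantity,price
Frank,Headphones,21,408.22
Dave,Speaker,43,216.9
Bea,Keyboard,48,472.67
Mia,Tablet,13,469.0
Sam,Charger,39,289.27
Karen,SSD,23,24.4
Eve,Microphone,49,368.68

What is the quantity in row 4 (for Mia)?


Row 4: Mia
Column 'quantity' = 13

ANSWER: 13


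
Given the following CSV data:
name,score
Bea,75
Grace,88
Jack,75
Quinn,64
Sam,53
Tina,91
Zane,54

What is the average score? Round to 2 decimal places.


Scores: 75, 88, 75, 64, 53, 91, 54
Sum = 500
Count = 7
Average = 500 / 7 = 71.43

ANSWER: 71.43


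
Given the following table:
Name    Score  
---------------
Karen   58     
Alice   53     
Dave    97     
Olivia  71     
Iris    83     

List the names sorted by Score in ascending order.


Sorting by Score (ascending):
  Alice: 53
  Karen: 58
  Olivia: 71
  Iris: 83
  Dave: 97


ANSWER: Alice, Karen, Olivia, Iris, Dave


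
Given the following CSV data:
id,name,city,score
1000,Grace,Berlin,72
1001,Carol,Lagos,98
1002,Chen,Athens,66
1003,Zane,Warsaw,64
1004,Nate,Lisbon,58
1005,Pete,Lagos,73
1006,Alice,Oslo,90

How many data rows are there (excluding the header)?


Counting rows (excluding header):
Header: id,name,city,score
Data rows: 7

ANSWER: 7


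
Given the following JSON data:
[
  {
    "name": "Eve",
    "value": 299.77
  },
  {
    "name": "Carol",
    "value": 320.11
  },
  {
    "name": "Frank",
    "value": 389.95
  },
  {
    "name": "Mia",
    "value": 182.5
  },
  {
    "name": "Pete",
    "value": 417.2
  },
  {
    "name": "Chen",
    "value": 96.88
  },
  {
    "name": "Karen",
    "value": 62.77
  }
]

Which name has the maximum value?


Comparing values:
  Eve: 299.77
  Carol: 320.11
  Frank: 389.95
  Mia: 182.5
  Pete: 417.2
  Chen: 96.88
  Karen: 62.77
Maximum: Pete (417.2)

ANSWER: Pete


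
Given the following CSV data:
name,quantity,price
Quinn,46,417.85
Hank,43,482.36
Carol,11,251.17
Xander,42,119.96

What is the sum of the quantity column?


Values in 'quantity' column:
  Row 1: 46
  Row 2: 43
  Row 3: 11
  Row 4: 42
Sum = 46 + 43 + 11 + 42 = 142

ANSWER: 142


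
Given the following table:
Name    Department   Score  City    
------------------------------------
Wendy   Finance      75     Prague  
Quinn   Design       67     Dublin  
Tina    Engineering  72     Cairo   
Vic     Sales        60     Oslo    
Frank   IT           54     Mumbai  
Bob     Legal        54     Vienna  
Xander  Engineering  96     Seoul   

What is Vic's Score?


Row 4: Vic
Score = 60

ANSWER: 60


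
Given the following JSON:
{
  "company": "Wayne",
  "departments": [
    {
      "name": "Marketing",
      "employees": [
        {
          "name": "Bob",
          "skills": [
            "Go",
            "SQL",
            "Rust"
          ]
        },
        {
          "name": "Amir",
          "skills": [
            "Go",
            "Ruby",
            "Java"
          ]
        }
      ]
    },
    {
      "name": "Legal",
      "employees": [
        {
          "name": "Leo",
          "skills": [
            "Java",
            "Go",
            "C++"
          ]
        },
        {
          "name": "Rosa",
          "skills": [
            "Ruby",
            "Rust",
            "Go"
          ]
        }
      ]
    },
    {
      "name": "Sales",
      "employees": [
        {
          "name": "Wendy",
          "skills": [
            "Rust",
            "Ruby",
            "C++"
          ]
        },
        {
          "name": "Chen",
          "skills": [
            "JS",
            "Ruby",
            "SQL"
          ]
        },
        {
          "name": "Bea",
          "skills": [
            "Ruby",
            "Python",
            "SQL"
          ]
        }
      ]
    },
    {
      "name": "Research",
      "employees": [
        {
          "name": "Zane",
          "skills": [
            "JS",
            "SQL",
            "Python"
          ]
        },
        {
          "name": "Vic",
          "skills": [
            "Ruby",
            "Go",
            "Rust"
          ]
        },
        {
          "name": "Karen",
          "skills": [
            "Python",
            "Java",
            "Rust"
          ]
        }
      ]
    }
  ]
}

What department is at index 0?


Path: departments[0].name
Value: Marketing

ANSWER: Marketing


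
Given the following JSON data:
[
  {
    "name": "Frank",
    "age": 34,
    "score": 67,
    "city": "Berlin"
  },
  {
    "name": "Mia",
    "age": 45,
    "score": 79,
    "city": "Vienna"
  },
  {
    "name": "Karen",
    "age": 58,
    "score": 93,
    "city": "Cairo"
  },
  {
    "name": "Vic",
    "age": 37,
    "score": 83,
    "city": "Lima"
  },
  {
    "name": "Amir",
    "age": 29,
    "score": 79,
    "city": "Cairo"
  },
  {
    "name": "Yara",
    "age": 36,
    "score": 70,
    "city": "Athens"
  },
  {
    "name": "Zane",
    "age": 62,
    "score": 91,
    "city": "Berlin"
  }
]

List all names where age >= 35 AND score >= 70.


Checking both conditions:
  Frank (age=34, score=67) -> no
  Mia (age=45, score=79) -> YES
  Karen (age=58, score=93) -> YES
  Vic (age=37, score=83) -> YES
  Amir (age=29, score=79) -> no
  Yara (age=36, score=70) -> YES
  Zane (age=62, score=91) -> YES


ANSWER: Mia, Karen, Vic, Yara, Zane


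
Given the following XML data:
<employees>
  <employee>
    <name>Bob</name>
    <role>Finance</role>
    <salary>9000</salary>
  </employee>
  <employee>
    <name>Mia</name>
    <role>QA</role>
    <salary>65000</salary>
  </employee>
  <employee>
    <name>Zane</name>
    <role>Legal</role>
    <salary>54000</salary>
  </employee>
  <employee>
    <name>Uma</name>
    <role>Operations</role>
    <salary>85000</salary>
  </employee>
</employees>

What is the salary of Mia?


Searching for <employee> with <name>Mia</name>
Found at position 2
<salary>65000</salary>

ANSWER: 65000
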